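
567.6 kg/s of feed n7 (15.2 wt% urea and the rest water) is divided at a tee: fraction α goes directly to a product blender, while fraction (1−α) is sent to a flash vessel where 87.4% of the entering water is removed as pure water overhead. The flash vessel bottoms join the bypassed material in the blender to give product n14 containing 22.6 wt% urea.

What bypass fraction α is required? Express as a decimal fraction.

All 567.6×0.152 = 86.275 kg/s of urea reaches n14, so n14 = 86.275/0.226 = 381.75 kg/s and vapour = 185.85 kg/s.
The evaporator receives (1−α)·567.6 of feed at 0.848 water and removes 0.874 of that water:
0.874×0.848×(1−α)×567.6 = 185.85
(1−α) = 185.85/420.68 = 0.4418;  α = 0.5582.

0.558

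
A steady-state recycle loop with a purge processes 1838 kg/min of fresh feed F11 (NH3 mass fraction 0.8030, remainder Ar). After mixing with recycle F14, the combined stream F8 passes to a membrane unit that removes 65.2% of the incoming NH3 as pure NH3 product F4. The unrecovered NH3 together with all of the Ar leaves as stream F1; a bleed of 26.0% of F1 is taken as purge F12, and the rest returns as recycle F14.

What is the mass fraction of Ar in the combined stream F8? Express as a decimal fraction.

Ar enters only via F11 and leaves only via the purge: 1838×0.197 = 0.260×(Ar in F1), and the membrane unit passes all Ar, so Ar in F8 = Ar in F1 = 1392.6 kg/min.
NH3 in F8: m_A = 1838×0.803 + (1−0.260)·(1−0.652)·m_A, so m_A = 1475.9/0.7425 = 1987.8 kg/min.
F8 = 1987.8 + 1392.6 = 3380.5 kg/min.
Ar fraction in F8 = 1392.6/3380.5 = 0.4120.

0.4120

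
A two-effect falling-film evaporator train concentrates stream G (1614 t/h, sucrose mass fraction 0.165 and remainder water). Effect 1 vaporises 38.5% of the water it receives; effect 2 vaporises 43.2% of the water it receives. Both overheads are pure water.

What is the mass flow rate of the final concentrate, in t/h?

water in feed = 1614×0.835 = 1347.7 t/h.
After stage 1: water left = (1−0.385)×1347.7 = 828.83; stream total = 1095.1 t/h.
After stage 2: water left = (1−0.432)×828.83 = 470.78; final concentrate = 737.09 t/h.

737.1 t/h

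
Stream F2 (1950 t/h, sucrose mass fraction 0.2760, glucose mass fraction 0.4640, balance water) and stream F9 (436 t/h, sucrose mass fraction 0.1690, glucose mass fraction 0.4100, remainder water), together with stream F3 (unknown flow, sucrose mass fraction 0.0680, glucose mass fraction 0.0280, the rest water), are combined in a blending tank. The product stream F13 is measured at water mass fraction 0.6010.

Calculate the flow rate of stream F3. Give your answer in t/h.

2454 t/h

Let F3 be the unknown flow. Total out = 2386 + F3.
water balance: 690.56 + 0.904·F3 = 0.601·(2386 + F3)
(0.904 − 0.601)·F3 = 0.601×2386 − 690.56 = 743.43
F3 = 743.43 / 0.303 = 2453.6 t/h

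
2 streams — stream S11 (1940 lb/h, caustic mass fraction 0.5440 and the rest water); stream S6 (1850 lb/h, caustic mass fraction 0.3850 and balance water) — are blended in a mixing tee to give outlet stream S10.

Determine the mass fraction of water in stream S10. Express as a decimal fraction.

0.5336

Total flow out = 1940 + 1850 = 3790 lb/h.
water in = 1940×0.456 + 1850×0.615 = 2022.4 lb/h.
water mass fraction in S10 = 2022.4/3790 = 0.5336.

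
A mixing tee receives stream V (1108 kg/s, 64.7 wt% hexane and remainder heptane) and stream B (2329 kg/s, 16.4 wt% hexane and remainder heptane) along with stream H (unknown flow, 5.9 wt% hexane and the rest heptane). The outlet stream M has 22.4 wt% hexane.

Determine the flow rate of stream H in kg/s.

Let H be the unknown flow. Total out = 3437 + H.
hexane balance: 1098.8 + 0.059·H = 0.224·(3437 + H)
(0.059 − 0.224)·H = 0.224×3437 − 1098.8 = -328.94
H = -328.94 / -0.165 = 1993.6 kg/s

1994 kg/s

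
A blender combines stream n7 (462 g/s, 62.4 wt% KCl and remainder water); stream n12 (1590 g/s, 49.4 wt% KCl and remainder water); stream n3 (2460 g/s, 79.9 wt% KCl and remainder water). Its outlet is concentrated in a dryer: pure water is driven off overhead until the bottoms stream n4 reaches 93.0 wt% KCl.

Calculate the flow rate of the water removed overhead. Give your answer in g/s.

KCl entering = 462×0.624 + 1590×0.494 + 2460×0.799 = 3039.3 g/s.
All KCl reports to n4, so n4 = 3039.3/0.930 = 3268.1 g/s.
Total feed = 4512 g/s; overhead = 4512 − 3268.1 = 1243.9 g/s.

1244 g/s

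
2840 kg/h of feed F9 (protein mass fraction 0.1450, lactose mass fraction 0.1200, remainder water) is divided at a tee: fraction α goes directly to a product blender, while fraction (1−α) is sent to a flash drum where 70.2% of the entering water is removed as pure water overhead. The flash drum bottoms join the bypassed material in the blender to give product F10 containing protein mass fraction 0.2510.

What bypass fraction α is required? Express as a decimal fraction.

0.182

All 2840×0.145 = 411.8 kg/h of protein reaches F10, so F10 = 411.8/0.251 = 1640.6 kg/h and vapour = 1199.4 kg/h.
The evaporator receives (1−α)·2840 of feed at 0.735 water and removes 0.702 of that water:
0.702×0.735×(1−α)×2840 = 1199.4
(1−α) = 1199.4/1465.4 = 0.8185;  α = 0.1815.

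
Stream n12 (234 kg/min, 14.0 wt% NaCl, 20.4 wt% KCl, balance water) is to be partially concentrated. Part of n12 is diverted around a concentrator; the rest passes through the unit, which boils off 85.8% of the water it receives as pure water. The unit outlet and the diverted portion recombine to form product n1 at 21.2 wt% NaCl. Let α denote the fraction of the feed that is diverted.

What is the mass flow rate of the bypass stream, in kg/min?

92.8 kg/min

All 234×0.140 = 32.76 kg/min of NaCl reaches n1, so n1 = 32.76/0.212 = 154.53 kg/min and vapour = 79.472 kg/min.
The evaporator receives (1−α)·234 of feed at 0.656 water and removes 0.858 of that water:
0.858×0.656×(1−α)×234 = 79.472
(1−α) = 79.472/131.71 = 0.6034;  α = 0.3966.
Bypass flow = 0.3966×234 = 92.804 kg/min.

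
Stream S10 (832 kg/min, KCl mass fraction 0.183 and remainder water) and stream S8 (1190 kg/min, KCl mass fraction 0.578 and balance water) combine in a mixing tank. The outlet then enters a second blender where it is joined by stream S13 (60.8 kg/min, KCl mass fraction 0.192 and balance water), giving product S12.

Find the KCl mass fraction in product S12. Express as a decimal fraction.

Overall, product flow = 2082.8 kg/min.
KCl in = 832×0.183 + 1190×0.578 + 60.8×0.192 = 851.75 kg/min.
KCl fraction in S12 = 0.409.

0.409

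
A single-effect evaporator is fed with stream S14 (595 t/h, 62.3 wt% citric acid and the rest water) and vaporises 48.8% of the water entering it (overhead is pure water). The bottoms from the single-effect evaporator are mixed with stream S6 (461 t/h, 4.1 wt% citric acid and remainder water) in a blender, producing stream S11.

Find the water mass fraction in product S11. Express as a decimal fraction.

0.588

Vapour removed = 0.488×0.377×595 = 109.47 t/h; concentrate = 485.53 t/h.
water reaching the mixer = 114.85 (from concentrate) + 461×0.959 = 556.95 t/h.
Product flow = 485.53 + 461 = 946.53 t/h; water fraction = 0.588.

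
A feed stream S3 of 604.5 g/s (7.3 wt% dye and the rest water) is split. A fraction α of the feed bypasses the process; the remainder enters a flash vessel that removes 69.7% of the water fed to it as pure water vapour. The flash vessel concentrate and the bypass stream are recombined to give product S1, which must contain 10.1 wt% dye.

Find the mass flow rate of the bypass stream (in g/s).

345.1 g/s

All 604.5×0.073 = 44.128 g/s of dye reaches S1, so S1 = 44.128/0.101 = 436.92 g/s and vapour = 167.58 g/s.
The evaporator receives (1−α)·604.5 of feed at 0.927 water and removes 0.697 of that water:
0.697×0.927×(1−α)×604.5 = 167.58
(1−α) = 167.58/390.58 = 0.4291;  α = 0.5709.
Bypass flow = 0.5709×604.5 = 345.13 g/s.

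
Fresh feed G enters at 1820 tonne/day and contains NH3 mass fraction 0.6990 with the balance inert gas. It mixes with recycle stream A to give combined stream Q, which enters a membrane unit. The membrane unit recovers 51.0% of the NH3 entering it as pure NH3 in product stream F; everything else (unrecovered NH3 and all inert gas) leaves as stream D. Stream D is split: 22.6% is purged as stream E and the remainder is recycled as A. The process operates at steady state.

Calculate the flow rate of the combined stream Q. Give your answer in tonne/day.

4473 tonne/day

inert gas enters only via G and leaves only via the purge: 1820×0.301 = 0.226×(inert gas in D), and the membrane unit passes all inert gas, so inert gas in Q = inert gas in D = 2424 tonne/day.
NH3 in Q: m_A = 1820×0.699 + (1−0.226)·(1−0.510)·m_A, so m_A = 1272.2/0.6207 = 2049.5 tonne/day.
Q = 2049.5 + 2424 = 4473.4 tonne/day.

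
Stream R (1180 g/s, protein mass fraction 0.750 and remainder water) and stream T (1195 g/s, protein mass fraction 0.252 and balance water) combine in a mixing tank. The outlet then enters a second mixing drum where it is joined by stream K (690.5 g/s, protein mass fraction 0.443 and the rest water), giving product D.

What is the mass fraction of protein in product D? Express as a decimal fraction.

0.487

Overall, product flow = 3065.5 g/s.
protein in = 1180×0.750 + 1195×0.252 + 690.5×0.443 = 1492 g/s.
protein fraction in D = 0.487.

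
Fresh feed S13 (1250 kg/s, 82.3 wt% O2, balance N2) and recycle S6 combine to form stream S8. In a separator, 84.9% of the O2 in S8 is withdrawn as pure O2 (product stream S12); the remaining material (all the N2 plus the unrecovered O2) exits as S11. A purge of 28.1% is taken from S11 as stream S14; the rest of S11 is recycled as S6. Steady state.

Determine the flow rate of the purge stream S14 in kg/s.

270.2 kg/s

N2 enters only via S13 and leaves only via the purge: 1250×0.177 = 0.281×(N2 in S11), and the separator passes all N2, so N2 in S8 = N2 in S11 = 787.37 kg/s.
O2 in S8: m_A = 1250×0.823 + (1−0.281)·(1−0.849)·m_A, so m_A = 1028.8/0.8914 = 1154 kg/s.
S11 = (1−0.849)×1154 + 787.37 = 961.63 kg/s.
Purge S14 = 0.281×961.63 = 270.22 kg/s.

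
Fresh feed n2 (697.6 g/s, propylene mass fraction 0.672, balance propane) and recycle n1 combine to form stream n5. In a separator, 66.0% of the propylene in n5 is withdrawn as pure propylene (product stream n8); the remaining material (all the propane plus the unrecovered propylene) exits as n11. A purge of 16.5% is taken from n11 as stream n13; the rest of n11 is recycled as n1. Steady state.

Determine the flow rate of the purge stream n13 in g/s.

propane enters only via n2 and leaves only via the purge: 697.6×0.328 = 0.165×(propane in n11), and the separator passes all propane, so propane in n5 = propane in n11 = 1386.7 g/s.
propylene in n5: m_A = 697.6×0.672 + (1−0.165)·(1−0.660)·m_A, so m_A = 468.79/0.7161 = 654.64 g/s.
n11 = (1−0.660)×654.64 + 1386.7 = 1609.3 g/s.
Purge n13 = 0.165×1609.3 = 265.54 g/s.

265.5 g/s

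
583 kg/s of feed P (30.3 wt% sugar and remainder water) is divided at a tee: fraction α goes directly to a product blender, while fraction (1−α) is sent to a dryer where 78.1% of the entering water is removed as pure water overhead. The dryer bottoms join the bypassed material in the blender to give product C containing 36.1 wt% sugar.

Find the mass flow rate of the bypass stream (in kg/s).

All 583×0.303 = 176.65 kg/s of sugar reaches C, so C = 176.65/0.361 = 489.33 kg/s and vapour = 93.668 kg/s.
The evaporator receives (1−α)·583 of feed at 0.697 water and removes 0.781 of that water:
0.781×0.697×(1−α)×583 = 93.668
(1−α) = 93.668/317.36 = 0.2951;  α = 0.7049.
Bypass flow = 0.7049×583 = 410.93 kg/s.

410.9 kg/s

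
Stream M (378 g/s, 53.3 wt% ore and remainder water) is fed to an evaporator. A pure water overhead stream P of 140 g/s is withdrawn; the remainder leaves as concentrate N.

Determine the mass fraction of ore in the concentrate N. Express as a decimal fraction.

0.847

ore is not removed: 378×0.533 = 201.47 g/s of ore enters N.
Concentrate = 378 − 140 = 238 g/s.
Mass fraction = 201.47/238 = 0.847.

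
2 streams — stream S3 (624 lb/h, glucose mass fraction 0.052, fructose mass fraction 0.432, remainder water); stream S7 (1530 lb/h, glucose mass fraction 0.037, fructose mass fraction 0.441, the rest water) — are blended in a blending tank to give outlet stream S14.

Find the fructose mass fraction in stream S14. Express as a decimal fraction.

0.438

Total flow out = 624 + 1530 = 2154 lb/h.
fructose in = 624×0.432 + 1530×0.441 = 944.3 lb/h.
fructose mass fraction in S14 = 944.3/2154 = 0.438.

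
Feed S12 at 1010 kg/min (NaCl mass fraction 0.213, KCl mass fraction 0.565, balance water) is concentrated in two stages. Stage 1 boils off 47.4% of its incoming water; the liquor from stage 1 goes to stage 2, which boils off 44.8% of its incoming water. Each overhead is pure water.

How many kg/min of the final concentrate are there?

850.9 kg/min

water in feed = 1010×0.222 = 224.22 kg/min.
After stage 1: water left = (1−0.474)×224.22 = 117.94; stream total = 903.72 kg/min.
After stage 2: water left = (1−0.448)×117.94 = 65.103; final concentrate = 850.88 kg/min.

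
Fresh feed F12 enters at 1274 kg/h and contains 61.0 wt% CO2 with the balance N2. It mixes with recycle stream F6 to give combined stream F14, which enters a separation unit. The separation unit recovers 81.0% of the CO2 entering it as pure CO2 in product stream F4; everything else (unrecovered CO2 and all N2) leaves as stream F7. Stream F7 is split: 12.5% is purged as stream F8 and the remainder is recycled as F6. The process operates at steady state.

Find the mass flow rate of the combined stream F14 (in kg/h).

4907 kg/h

N2 enters only via F12 and leaves only via the purge: 1274×0.390 = 0.125×(N2 in F7), and the separation unit passes all N2, so N2 in F14 = N2 in F7 = 3974.9 kg/h.
CO2 in F14: m_A = 1274×0.610 + (1−0.125)·(1−0.810)·m_A, so m_A = 777.14/0.8337 = 932.1 kg/h.
F14 = 932.1 + 3974.9 = 4907 kg/h.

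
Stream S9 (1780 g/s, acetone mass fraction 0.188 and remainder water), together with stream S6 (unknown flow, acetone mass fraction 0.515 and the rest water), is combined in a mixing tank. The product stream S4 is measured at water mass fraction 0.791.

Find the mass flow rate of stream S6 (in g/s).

Let S6 be the unknown flow. Total out = 1780 + S6.
water balance: 1445.4 + 0.485·S6 = 0.791·(1780 + S6)
(0.485 − 0.791)·S6 = 0.791×1780 − 1445.4 = -37.38
S6 = -37.38 / -0.306 = 122.16 g/s

122.2 g/s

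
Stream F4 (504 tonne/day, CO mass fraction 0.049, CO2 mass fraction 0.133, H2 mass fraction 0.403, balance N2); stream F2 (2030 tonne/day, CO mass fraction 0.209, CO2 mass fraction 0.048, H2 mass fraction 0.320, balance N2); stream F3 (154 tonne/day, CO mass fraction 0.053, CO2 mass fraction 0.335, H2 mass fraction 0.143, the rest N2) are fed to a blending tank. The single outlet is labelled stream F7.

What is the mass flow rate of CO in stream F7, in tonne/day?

CO out = CO in = 504×0.049 + 2030×0.209 + 154×0.053 = 457.13 tonne/day.

457.1 tonne/day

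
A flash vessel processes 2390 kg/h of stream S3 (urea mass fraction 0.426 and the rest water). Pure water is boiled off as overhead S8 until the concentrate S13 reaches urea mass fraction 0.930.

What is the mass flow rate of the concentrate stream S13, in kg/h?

urea is conserved: 2390×0.426 = 1018.1 kg/h all reports to the concentrate.
Concentrate = 1018.1/(target fraction) = 1094.8 kg/h.

1095 kg/h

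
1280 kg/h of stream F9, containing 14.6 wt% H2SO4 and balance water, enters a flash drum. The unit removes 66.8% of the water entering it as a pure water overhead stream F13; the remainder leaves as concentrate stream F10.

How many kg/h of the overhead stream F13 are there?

water entering = 1280×0.854 = 1093.1 kg/h; overhead removed = 0.668×1093.1 = 730.2 kg/h.

730.2 kg/h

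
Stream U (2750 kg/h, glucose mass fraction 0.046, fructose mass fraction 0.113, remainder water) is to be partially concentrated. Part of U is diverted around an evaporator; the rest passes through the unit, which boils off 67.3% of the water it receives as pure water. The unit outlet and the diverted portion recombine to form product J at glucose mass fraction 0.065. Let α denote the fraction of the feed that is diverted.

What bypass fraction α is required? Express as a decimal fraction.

All 2750×0.046 = 126.5 kg/h of glucose reaches J, so J = 126.5/0.065 = 1946.2 kg/h and vapour = 803.85 kg/h.
The evaporator receives (1−α)·2750 of feed at 0.841 water and removes 0.673 of that water:
0.673×0.841×(1−α)×2750 = 803.85
(1−α) = 803.85/1556.5 = 0.5165;  α = 0.4835.

0.484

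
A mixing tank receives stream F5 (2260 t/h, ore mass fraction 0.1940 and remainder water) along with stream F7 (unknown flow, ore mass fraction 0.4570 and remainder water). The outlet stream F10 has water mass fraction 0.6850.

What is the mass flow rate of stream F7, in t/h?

1926 t/h

Let F7 be the unknown flow. Total out = 2260 + F7.
water balance: 1821.6 + 0.543·F7 = 0.685·(2260 + F7)
(0.543 − 0.685)·F7 = 0.685×2260 − 1821.6 = -273.46
F7 = -273.46 / -0.142 = 1925.8 t/h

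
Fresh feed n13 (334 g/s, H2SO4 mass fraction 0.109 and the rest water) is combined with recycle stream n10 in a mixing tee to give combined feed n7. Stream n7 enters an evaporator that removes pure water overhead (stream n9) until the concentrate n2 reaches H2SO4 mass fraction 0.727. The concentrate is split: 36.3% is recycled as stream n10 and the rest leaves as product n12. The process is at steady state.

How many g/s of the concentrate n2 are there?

Overall H2SO4 balance (none leaves overhead): H2SO4 in fresh feed = H2SO4 in product, i.e. 334×0.109 = (1−0.363)·n2·0.727.
n2 = 36.406/(0.727×0.637) = 78.614 g/s.

78.61 g/s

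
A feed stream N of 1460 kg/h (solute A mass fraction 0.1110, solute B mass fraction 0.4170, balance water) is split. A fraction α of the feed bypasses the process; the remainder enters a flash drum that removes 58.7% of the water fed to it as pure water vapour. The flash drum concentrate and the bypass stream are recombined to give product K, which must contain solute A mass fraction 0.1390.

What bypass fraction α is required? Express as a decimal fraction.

All 1460×0.111 = 162.06 kg/h of solute A reaches K, so K = 162.06/0.139 = 1165.9 kg/h and vapour = 294.1 kg/h.
The evaporator receives (1−α)·1460 of feed at 0.472 water and removes 0.587 of that water:
0.587×0.472×(1−α)×1460 = 294.1
(1−α) = 294.1/404.51 = 0.7270;  α = 0.2730.

0.273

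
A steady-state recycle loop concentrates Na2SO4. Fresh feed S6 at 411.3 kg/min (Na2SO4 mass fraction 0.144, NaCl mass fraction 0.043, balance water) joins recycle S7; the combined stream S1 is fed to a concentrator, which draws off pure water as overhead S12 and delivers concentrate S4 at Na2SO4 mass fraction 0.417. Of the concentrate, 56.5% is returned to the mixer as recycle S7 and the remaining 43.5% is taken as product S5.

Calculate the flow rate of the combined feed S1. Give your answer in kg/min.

Overall Na2SO4 balance (none leaves overhead): Na2SO4 in fresh feed = Na2SO4 in product, i.e. 411.3×0.144 = (1−0.565)·S4·0.417.
S4 = 59.227/(0.417×0.435) = 326.51 kg/min.
Recycle S7 = 0.565×326.51 = 184.48 kg/min.
Combined feed S1 = 411.3 + 184.48 = 595.78 kg/min.

595.8 kg/min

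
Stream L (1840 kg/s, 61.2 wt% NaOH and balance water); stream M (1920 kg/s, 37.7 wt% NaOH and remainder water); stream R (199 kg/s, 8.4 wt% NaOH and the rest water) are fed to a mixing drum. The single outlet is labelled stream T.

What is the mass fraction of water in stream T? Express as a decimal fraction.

Total flow out = 1840 + 1920 + 199 = 3959 kg/s.
water in = 1840×0.388 + 1920×0.623 + 199×0.916 = 2092.4 kg/s.
water mass fraction in T = 2092.4/3959 = 0.529.

0.529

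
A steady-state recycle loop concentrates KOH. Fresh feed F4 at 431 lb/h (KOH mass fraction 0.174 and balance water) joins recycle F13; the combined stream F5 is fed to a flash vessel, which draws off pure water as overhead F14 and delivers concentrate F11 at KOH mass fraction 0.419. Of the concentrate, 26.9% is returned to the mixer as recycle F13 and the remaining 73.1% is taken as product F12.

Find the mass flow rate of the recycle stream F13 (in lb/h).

Overall KOH balance (none leaves overhead): KOH in fresh feed = KOH in product, i.e. 431×0.174 = (1−0.269)·F11·0.419.
F11 = 74.994/(0.419×0.731) = 244.85 lb/h.
Recycle F13 = 0.269×244.85 = 65.864 lb/h.

65.86 lb/h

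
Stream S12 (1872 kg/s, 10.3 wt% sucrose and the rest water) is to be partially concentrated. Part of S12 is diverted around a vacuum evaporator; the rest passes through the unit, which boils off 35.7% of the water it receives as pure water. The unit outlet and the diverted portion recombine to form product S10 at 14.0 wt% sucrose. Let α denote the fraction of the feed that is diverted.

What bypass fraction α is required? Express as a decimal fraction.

0.175

All 1872×0.103 = 192.82 kg/s of sucrose reaches S10, so S10 = 192.82/0.140 = 1377.3 kg/s and vapour = 494.74 kg/s.
The evaporator receives (1−α)·1872 of feed at 0.897 water and removes 0.357 of that water:
0.357×0.897×(1−α)×1872 = 494.74
(1−α) = 494.74/599.47 = 0.8253;  α = 0.1747.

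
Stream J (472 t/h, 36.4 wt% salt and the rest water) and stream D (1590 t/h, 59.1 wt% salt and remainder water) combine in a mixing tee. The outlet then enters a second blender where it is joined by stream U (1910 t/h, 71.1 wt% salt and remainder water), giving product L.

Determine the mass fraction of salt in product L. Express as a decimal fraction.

0.622

Overall, product flow = 3972 t/h.
salt in = 472×0.364 + 1590×0.591 + 1910×0.711 = 2469.5 t/h.
salt fraction in L = 0.622.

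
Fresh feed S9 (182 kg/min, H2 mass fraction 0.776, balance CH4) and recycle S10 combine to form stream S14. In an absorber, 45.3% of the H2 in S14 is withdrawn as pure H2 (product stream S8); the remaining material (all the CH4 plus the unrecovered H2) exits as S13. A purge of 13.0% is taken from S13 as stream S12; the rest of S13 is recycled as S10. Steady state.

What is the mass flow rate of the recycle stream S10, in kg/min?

401.1 kg/min

CH4 enters only via S9 and leaves only via the purge: 182×0.224 = 0.130×(CH4 in S13), and the absorber passes all CH4, so CH4 in S14 = CH4 in S13 = 313.6 kg/min.
H2 in S14: m_A = 182×0.776 + (1−0.130)·(1−0.453)·m_A, so m_A = 141.23/0.5241 = 269.47 kg/min.
S13 = (1−0.453)×269.47 + 313.6 = 461 kg/min.
Recycle S10 = (1−0.130)×461 = 401.07 kg/min.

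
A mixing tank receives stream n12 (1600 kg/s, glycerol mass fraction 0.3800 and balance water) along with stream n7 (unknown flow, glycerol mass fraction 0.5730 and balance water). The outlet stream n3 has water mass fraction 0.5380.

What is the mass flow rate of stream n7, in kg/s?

1182 kg/s

Let n7 be the unknown flow. Total out = 1600 + n7.
water balance: 992 + 0.427·n7 = 0.538·(1600 + n7)
(0.427 − 0.538)·n7 = 0.538×1600 − 992 = -131.2
n7 = -131.2 / -0.111 = 1182 kg/s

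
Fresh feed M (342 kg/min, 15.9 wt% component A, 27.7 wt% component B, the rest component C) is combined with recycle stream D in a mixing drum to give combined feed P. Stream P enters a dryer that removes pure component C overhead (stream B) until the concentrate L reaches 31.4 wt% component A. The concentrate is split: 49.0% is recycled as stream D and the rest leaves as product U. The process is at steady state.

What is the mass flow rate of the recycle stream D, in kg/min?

Overall component A balance (none leaves overhead): component A in fresh feed = component A in product, i.e. 342×0.159 = (1−0.490)·L·0.314.
L = 54.378/(0.314×0.510) = 339.57 kg/min.
Recycle D = 0.490×339.57 = 166.39 kg/min.

166.4 kg/min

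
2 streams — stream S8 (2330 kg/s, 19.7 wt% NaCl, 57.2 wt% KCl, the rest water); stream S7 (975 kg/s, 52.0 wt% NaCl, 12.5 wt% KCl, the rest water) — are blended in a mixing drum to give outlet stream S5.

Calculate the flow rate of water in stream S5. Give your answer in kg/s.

884.4 kg/s

water out = water in = 2330×0.231 + 975×0.355 = 884.36 kg/s.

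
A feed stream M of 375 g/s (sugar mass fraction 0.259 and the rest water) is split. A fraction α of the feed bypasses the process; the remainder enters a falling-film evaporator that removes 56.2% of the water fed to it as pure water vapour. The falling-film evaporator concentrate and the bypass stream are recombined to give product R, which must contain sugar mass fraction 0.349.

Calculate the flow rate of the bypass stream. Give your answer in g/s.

142.8 g/s

All 375×0.259 = 97.125 g/s of sugar reaches R, so R = 97.125/0.349 = 278.3 g/s and vapour = 96.705 g/s.
The evaporator receives (1−α)·375 of feed at 0.741 water and removes 0.562 of that water:
0.562×0.741×(1−α)×375 = 96.705
(1−α) = 96.705/156.17 = 0.6192;  α = 0.3808.
Bypass flow = 0.3808×375 = 142.78 g/s.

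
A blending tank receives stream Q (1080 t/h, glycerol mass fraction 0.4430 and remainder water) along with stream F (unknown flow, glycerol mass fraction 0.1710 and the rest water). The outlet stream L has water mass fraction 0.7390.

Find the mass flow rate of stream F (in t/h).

Let F be the unknown flow. Total out = 1080 + F.
water balance: 601.56 + 0.829·F = 0.739·(1080 + F)
(0.829 − 0.739)·F = 0.739×1080 − 601.56 = 196.56
F = 196.56 / 0.090 = 2184 t/h

2184 t/h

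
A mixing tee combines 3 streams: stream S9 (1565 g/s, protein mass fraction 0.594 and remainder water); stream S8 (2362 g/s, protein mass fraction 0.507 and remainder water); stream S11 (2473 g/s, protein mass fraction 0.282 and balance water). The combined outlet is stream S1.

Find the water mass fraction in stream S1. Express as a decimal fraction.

0.559

Total flow out = 1565 + 2362 + 2473 = 6400 g/s.
water in = 1565×0.406 + 2362×0.493 + 2473×0.718 = 3575.5 g/s.
water mass fraction in S1 = 3575.5/6400 = 0.559.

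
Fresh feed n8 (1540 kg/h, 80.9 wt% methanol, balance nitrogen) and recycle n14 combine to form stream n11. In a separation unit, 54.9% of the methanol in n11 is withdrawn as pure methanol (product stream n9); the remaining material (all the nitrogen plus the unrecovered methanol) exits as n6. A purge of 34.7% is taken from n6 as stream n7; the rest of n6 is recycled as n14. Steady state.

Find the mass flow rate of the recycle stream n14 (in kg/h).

1074 kg/h

nitrogen enters only via n8 and leaves only via the purge: 1540×0.191 = 0.347×(nitrogen in n6), and the separation unit passes all nitrogen, so nitrogen in n11 = nitrogen in n6 = 847.67 kg/h.
methanol in n11: m_A = 1540×0.809 + (1−0.347)·(1−0.549)·m_A, so m_A = 1245.9/0.7055 = 1765.9 kg/h.
n6 = (1−0.549)×1765.9 + 847.67 = 1644.1 kg/h.
Recycle n14 = (1−0.347)×1644.1 = 1073.6 kg/h.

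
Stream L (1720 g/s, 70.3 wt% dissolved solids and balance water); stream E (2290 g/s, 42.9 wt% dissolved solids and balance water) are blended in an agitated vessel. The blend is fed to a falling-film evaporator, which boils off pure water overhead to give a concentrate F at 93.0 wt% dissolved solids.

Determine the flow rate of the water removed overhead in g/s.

1653 g/s

dissolved solids entering = 1720×0.703 + 2290×0.429 = 2191.6 g/s.
All dissolved solids reports to F, so F = 2191.6/0.930 = 2356.5 g/s.
Total feed = 4010 g/s; overhead = 4010 − 2356.5 = 1653.5 g/s.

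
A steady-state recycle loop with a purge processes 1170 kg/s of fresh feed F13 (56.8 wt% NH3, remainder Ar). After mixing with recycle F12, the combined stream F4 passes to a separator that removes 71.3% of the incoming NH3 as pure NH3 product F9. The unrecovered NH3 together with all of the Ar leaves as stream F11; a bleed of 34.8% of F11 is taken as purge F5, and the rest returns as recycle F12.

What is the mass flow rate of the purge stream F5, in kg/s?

Ar enters only via F13 and leaves only via the purge: 1170×0.432 = 0.348×(Ar in F11), and the separator passes all Ar, so Ar in F4 = Ar in F11 = 1452.4 kg/s.
NH3 in F4: m_A = 1170×0.568 + (1−0.348)·(1−0.713)·m_A, so m_A = 664.56/0.8129 = 817.54 kg/s.
F11 = (1−0.713)×817.54 + 1452.4 = 1687 kg/s.
Purge F5 = 0.348×1687 = 587.09 kg/s.

587.1 kg/s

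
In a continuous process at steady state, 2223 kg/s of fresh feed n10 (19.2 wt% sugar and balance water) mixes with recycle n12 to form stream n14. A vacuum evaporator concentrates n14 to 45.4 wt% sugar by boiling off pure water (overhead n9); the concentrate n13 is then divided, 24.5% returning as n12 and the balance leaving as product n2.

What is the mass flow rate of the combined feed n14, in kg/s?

Overall sugar balance (none leaves overhead): sugar in fresh feed = sugar in product, i.e. 2223×0.192 = (1−0.245)·n13·0.454.
n13 = 426.82/(0.454×0.755) = 1245.2 kg/s.
Recycle n12 = 0.245×1245.2 = 305.07 kg/s.
Combined feed n14 = 2223 + 305.07 = 2528.1 kg/s.

2528 kg/s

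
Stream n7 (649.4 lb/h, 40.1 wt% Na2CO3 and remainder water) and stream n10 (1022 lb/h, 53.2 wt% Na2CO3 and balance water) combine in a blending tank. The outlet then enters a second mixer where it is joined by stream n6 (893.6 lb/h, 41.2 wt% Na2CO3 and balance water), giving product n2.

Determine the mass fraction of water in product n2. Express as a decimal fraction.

0.543

Overall, product flow = 2565 lb/h.
water in = 649.4×0.599 + 1022×0.468 + 893.6×0.588 = 1392.7 lb/h.
water fraction in n2 = 0.543.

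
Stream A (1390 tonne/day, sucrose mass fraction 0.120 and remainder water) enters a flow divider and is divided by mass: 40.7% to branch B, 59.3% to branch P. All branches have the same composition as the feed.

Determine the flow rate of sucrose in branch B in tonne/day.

67.89 tonne/day

Branch B total = 0.407×1390 = 565.73 tonne/day.
sucrose in B = 0.120×565.73 = 67.888 tonne/day.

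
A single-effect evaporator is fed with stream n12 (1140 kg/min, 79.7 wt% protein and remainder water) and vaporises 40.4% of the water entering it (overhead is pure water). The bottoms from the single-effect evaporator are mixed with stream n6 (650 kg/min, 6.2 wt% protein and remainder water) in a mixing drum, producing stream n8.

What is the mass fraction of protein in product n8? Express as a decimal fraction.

0.5593

Vapour removed = 0.404×0.203×1140 = 93.494 kg/min; concentrate = 1046.5 kg/min.
protein reaching the mixer = 908.58 (from concentrate) + 650×0.062 = 948.88 kg/min.
Product flow = 1046.5 + 650 = 1696.5 kg/min; protein fraction = 0.5593.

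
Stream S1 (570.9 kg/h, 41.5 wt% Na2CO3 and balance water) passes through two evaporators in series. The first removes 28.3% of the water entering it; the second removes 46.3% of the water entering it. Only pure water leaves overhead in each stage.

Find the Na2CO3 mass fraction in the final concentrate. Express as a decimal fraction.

0.648

water in feed = 570.9×0.585 = 333.98 kg/h.
After stage 1: water left = (1−0.283)×333.98 = 239.46; stream total = 476.38 kg/h.
After stage 2: water left = (1−0.463)×239.46 = 128.59; final concentrate = 365.51 kg/h.
Na2CO3 fraction = 236.92/365.51 = 0.648.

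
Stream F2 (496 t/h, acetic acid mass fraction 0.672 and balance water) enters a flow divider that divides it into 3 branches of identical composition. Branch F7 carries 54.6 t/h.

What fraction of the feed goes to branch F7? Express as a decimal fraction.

0.110

Fraction to F7 = 54.6/496 = 0.1101.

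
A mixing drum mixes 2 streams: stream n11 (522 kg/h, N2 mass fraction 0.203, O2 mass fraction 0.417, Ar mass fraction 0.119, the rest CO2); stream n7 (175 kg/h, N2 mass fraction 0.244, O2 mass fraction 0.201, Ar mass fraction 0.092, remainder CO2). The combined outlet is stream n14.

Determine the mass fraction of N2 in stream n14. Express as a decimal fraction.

0.213

Total flow out = 522 + 175 = 697 kg/h.
N2 in = 522×0.203 + 175×0.244 = 148.67 kg/h.
N2 mass fraction in n14 = 148.67/697 = 0.213.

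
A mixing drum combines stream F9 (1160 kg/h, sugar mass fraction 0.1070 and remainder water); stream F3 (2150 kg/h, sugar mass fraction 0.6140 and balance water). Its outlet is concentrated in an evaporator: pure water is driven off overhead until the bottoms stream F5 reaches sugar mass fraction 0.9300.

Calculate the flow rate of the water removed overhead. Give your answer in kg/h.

1757 kg/h

sugar entering = 1160×0.107 + 2150×0.614 = 1444.2 kg/h.
All sugar reports to F5, so F5 = 1444.2/0.930 = 1552.9 kg/h.
Total feed = 3310 kg/h; overhead = 3310 − 1552.9 = 1757.1 kg/h.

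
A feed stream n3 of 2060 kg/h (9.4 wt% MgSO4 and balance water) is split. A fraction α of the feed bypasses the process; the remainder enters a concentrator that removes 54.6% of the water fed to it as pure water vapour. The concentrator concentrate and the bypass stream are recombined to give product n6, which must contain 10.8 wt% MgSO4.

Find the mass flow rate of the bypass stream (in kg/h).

1520 kg/h

All 2060×0.094 = 193.64 kg/h of MgSO4 reaches n6, so n6 = 193.64/0.108 = 1793 kg/h and vapour = 267.04 kg/h.
The evaporator receives (1−α)·2060 of feed at 0.906 water and removes 0.546 of that water:
0.546×0.906×(1−α)×2060 = 267.04
(1−α) = 267.04/1019 = 0.2620;  α = 0.7380.
Bypass flow = 0.7380×2060 = 1520.2 kg/h.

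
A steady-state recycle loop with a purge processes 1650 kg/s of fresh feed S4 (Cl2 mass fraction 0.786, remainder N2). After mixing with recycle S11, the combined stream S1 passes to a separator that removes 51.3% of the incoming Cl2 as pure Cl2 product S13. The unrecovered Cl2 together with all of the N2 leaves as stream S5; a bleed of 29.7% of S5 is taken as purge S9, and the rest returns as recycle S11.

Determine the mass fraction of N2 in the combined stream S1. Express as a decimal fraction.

0.376

N2 enters only via S4 and leaves only via the purge: 1650×0.214 = 0.297×(N2 in S5), and the separator passes all N2, so N2 in S1 = N2 in S5 = 1188.9 kg/s.
Cl2 in S1: m_A = 1650×0.786 + (1−0.297)·(1−0.513)·m_A, so m_A = 1296.9/0.6576 = 1972.1 kg/s.
S1 = 1972.1 + 1188.9 = 3160.9 kg/s.
N2 fraction in S1 = 1188.9/3160.9 = 0.376.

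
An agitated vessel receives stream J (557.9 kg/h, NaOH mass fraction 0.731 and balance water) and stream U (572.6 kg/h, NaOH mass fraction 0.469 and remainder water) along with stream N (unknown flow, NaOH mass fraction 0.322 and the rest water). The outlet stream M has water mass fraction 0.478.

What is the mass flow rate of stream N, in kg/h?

Let N be the unknown flow. Total out = 1130.5 + N.
water balance: 454.13 + 0.678·N = 0.478·(1130.5 + N)
(0.678 − 0.478)·N = 0.478×1130.5 − 454.13 = 86.253
N = 86.253 / 0.200 = 431.27 kg/h

431.3 kg/h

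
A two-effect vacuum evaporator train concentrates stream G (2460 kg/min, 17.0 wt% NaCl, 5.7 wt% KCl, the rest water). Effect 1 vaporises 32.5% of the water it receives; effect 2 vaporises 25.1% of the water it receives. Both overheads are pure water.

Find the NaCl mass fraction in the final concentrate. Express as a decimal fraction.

0.275

water in feed = 2460×0.773 = 1901.6 kg/min.
After stage 1: water left = (1−0.325)×1901.6 = 1283.6; stream total = 1842 kg/min.
After stage 2: water left = (1−0.251)×1283.6 = 961.39; final concentrate = 1519.8 kg/min.
NaCl fraction = 418.2/1519.8 = 0.275.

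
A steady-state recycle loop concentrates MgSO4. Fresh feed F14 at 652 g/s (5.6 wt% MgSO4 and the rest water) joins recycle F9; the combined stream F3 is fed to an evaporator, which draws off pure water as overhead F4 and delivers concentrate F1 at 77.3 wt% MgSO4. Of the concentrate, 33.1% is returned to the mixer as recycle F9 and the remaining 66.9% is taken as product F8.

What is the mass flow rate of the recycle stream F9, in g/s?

23.37 g/s

Overall MgSO4 balance (none leaves overhead): MgSO4 in fresh feed = MgSO4 in product, i.e. 652×0.056 = (1−0.331)·F1·0.773.
F1 = 36.512/(0.773×0.669) = 70.604 g/s.
Recycle F9 = 0.331×70.604 = 23.37 g/s.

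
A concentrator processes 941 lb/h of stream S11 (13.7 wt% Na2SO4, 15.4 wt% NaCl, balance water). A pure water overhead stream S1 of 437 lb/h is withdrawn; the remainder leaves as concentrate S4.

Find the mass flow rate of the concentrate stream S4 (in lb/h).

Concentrate = 941 − 437 = 504 lb/h.

504 lb/h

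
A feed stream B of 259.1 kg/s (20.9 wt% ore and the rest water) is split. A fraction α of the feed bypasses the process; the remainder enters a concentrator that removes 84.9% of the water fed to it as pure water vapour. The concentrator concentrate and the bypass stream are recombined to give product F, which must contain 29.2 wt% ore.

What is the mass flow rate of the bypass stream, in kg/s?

All 259.1×0.209 = 54.152 kg/s of ore reaches F, so F = 54.152/0.292 = 185.45 kg/s and vapour = 73.648 kg/s.
The evaporator receives (1−α)·259.1 of feed at 0.791 water and removes 0.849 of that water:
0.849×0.791×(1−α)×259.1 = 73.648
(1−α) = 73.648/174 = 0.4233;  α = 0.5767.
Bypass flow = 0.5767×259.1 = 149.43 kg/s.

149.4 kg/s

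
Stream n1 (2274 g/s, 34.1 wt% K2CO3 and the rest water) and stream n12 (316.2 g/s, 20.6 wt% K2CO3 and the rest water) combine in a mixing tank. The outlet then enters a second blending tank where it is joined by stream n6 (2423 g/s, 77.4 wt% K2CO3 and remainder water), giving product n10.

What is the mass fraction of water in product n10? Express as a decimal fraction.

Overall, product flow = 5013.2 g/s.
water in = 2274×0.659 + 316.2×0.794 + 2423×0.226 = 2297.2 g/s.
water fraction in n10 = 0.458.

0.458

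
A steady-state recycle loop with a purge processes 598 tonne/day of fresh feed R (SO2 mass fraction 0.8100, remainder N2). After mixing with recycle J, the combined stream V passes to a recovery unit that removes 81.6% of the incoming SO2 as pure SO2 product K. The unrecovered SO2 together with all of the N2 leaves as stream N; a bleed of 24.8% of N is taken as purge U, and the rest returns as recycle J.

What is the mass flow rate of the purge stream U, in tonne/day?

N2 enters only via R and leaves only via the purge: 598×0.190 = 0.248×(N2 in N), and the recovery unit passes all N2, so N2 in V = N2 in N = 458.15 tonne/day.
SO2 in V: m_A = 598×0.810 + (1−0.248)·(1−0.816)·m_A, so m_A = 484.38/0.8616 = 562.17 tonne/day.
N = (1−0.816)×562.17 + 458.15 = 561.58 tonne/day.
Purge U = 0.248×561.58 = 139.27 tonne/day.

139.3 tonne/day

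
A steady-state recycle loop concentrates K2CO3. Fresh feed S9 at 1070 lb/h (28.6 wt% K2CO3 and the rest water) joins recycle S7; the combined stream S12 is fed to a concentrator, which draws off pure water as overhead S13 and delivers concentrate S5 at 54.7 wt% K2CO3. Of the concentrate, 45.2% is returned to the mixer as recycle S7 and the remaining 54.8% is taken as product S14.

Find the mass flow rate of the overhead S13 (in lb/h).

510.5 lb/h

Overall K2CO3 balance (none leaves overhead): K2CO3 in fresh feed = K2CO3 in product, i.e. 1070×0.286 = (1−0.452)·S5·0.547.
S5 = 306.02/(0.547×0.548) = 1020.9 lb/h.
Recycle S7 = 0.452×1020.9 = 461.45 lb/h.
Combined feed S12 = 1070 + 461.45 = 1531.4 lb/h.
Overhead S13 = S12 − S5 = 1531.4 − 1020.9 = 510.55 lb/h.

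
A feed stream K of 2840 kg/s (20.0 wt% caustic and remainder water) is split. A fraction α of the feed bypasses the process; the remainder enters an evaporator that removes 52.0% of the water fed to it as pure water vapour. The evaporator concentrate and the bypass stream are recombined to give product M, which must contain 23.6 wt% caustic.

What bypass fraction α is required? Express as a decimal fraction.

All 2840×0.200 = 568 kg/s of caustic reaches M, so M = 568/0.236 = 2406.8 kg/s and vapour = 433.22 kg/s.
The evaporator receives (1−α)·2840 of feed at 0.800 water and removes 0.520 of that water:
0.520×0.800×(1−α)×2840 = 433.22
(1−α) = 433.22/1181.4 = 0.3667;  α = 0.6333.

0.633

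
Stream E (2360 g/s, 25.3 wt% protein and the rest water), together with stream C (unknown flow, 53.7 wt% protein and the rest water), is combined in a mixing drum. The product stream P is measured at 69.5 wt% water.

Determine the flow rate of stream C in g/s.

529 g/s

Let C be the unknown flow. Total out = 2360 + C.
water balance: 1762.9 + 0.463·C = 0.695·(2360 + C)
(0.463 − 0.695)·C = 0.695×2360 − 1762.9 = -122.72
C = -122.72 / -0.232 = 528.97 g/s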